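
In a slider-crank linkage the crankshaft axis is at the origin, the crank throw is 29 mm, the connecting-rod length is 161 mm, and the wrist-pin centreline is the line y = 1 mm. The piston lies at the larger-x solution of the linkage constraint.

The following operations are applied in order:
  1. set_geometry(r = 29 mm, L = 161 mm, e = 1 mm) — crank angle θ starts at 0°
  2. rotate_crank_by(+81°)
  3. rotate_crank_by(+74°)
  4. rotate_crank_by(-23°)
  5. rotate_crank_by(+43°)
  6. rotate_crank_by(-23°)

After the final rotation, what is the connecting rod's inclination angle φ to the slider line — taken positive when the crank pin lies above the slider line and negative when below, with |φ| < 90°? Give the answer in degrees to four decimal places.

4.4938

set_geometry: r = 29 mm, L = 161 mm, e = 1 mm; θ ← 0°
rotate_crank_by(+81°): θ ← 0° +81° = 81°
rotate_crank_by(+74°): θ ← 81° +74° = 155°
rotate_crank_by(-23°): θ ← 155° -23° = 132°
rotate_crank_by(+43°): θ ← 132° +43° = 175°
rotate_crank_by(-23°): θ ← 175° -23° = 152°
crank pin P = (r cos θ, r sin θ) = (-25.605480, 13.614675)
h = r sin θ − e = 13.614675 − 1 = 12.614675
sin φ = h / L = 12.614675 / 161 = 0.07835202
φ = arcsin(0.07835202) = 4.493846°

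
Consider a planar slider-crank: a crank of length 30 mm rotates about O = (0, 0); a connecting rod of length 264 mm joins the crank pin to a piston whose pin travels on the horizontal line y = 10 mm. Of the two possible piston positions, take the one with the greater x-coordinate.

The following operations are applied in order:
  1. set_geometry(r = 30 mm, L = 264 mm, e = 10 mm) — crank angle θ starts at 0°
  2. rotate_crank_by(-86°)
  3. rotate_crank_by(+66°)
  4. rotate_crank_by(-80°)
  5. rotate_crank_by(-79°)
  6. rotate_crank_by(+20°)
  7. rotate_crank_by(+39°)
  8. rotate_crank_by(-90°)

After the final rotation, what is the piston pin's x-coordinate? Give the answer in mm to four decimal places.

set_geometry: r = 30 mm, L = 264 mm, e = 10 mm; θ ← 0°
rotate_crank_by(-86°): θ ← 0° -86° = -86°
rotate_crank_by(+66°): θ ← -86° +66° = -20°
rotate_crank_by(-80°): θ ← -20° -80° = -100°
rotate_crank_by(-79°): θ ← -100° -79° = -179°
rotate_crank_by(+20°): θ ← -179° +20° = -159°
rotate_crank_by(+39°): θ ← -159° +39° = -120°
rotate_crank_by(-90°): θ ← -120° -90° = -210°
crank pin P = (r cos θ, r sin θ) = (-25.980762, 15.000000)
h = r sin θ − e = 15.000000 − 10 = 5.000000
x = r cos θ + √(L² − h²) = -25.980762 + √(69696.0 − 25.0000) = -25.980762 + 263.952647 = 237.971885

237.9719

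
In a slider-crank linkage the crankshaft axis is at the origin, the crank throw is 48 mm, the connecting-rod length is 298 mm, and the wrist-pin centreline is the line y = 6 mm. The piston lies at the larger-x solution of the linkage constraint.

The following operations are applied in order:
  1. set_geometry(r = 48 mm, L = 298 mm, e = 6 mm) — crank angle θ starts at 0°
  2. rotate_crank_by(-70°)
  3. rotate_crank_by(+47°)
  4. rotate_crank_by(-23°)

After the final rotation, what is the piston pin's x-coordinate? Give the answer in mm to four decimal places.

set_geometry: r = 48 mm, L = 298 mm, e = 6 mm; θ ← 0°
rotate_crank_by(-70°): θ ← 0° -70° = -70°
rotate_crank_by(+47°): θ ← -70° +47° = -23°
rotate_crank_by(-23°): θ ← -23° -23° = -46°
crank pin P = (r cos θ, r sin θ) = (33.343602, -34.528310)
h = r sin θ − e = -34.528310 − 6 = -40.528310
x = r cos θ + √(L² − h²) = 33.343602 + √(88804.0 − 1642.5439) = 33.343602 + 295.231191 = 328.574793

328.5748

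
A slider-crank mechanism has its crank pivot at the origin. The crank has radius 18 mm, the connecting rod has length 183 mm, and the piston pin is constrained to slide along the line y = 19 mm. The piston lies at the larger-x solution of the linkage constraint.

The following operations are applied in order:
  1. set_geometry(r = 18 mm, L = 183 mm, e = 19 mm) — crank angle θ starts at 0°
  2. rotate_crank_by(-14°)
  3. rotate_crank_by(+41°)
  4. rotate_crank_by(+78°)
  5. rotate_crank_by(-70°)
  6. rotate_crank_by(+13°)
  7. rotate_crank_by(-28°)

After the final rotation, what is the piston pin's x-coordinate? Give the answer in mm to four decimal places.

199.4632

set_geometry: r = 18 mm, L = 183 mm, e = 19 mm; θ ← 0°
rotate_crank_by(-14°): θ ← 0° -14° = -14°
rotate_crank_by(+41°): θ ← -14° +41° = 27°
rotate_crank_by(+78°): θ ← 27° +78° = 105°
rotate_crank_by(-70°): θ ← 105° -70° = 35°
rotate_crank_by(+13°): θ ← 35° +13° = 48°
rotate_crank_by(-28°): θ ← 48° -28° = 20°
crank pin P = (r cos θ, r sin θ) = (16.914467, 6.156363)
h = r sin θ − e = 6.156363 − 19 = -12.843637
x = r cos θ + √(L² − h²) = 16.914467 + √(33489.0 − 164.9590) = 16.914467 + 182.548736 = 199.463203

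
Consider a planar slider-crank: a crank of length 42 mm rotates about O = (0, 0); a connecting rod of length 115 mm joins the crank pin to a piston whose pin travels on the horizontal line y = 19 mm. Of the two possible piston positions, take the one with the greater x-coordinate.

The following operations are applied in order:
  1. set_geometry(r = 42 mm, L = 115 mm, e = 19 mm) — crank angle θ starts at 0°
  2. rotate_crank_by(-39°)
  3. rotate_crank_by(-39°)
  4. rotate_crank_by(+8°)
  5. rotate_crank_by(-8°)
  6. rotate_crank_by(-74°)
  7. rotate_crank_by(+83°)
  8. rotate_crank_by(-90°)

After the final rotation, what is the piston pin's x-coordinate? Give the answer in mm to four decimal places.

set_geometry: r = 42 mm, L = 115 mm, e = 19 mm; θ ← 0°
rotate_crank_by(-39°): θ ← 0° -39° = -39°
rotate_crank_by(-39°): θ ← -39° -39° = -78°
rotate_crank_by(+8°): θ ← -78° +8° = -70°
rotate_crank_by(-8°): θ ← -70° -8° = -78°
rotate_crank_by(-74°): θ ← -78° -74° = -152°
rotate_crank_by(+83°): θ ← -152° +83° = -69°
rotate_crank_by(-90°): θ ← -69° -90° = -159°
crank pin P = (r cos θ, r sin θ) = (-39.210378, -15.051454)
h = r sin θ − e = -15.051454 − 19 = -34.051454
x = r cos θ + √(L² − h²) = -39.210378 + √(13225.0 − 1159.5015) = -39.210378 + 109.843063 = 70.632685

70.6327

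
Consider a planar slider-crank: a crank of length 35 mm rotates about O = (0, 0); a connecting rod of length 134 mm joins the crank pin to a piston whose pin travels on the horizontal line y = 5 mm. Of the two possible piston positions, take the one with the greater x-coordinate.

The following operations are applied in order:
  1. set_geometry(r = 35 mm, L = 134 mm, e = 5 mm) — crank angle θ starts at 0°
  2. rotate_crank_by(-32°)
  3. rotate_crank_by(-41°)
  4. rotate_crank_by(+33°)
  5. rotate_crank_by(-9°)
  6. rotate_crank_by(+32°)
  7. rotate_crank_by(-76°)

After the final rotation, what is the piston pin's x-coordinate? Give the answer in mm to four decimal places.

126.0738

set_geometry: r = 35 mm, L = 134 mm, e = 5 mm; θ ← 0°
rotate_crank_by(-32°): θ ← 0° -32° = -32°
rotate_crank_by(-41°): θ ← -32° -41° = -73°
rotate_crank_by(+33°): θ ← -73° +33° = -40°
rotate_crank_by(-9°): θ ← -40° -9° = -49°
rotate_crank_by(+32°): θ ← -49° +32° = -17°
rotate_crank_by(-76°): θ ← -17° -76° = -93°
crank pin P = (r cos θ, r sin θ) = (-1.831758, -34.952034)
h = r sin θ − e = -34.952034 − 5 = -39.952034
x = r cos θ + √(L² − h²) = -1.831758 + √(17956.0 − 1596.1650) = -1.831758 + 127.905571 = 126.073812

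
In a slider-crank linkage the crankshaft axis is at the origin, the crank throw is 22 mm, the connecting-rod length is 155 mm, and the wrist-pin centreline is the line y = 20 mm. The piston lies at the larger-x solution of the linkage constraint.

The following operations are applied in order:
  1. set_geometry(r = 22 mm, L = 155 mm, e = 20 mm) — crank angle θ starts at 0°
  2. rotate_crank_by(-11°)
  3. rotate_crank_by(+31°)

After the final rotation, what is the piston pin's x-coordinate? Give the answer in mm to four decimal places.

set_geometry: r = 22 mm, L = 155 mm, e = 20 mm; θ ← 0°
rotate_crank_by(-11°): θ ← 0° -11° = -11°
rotate_crank_by(+31°): θ ← -11° +31° = 20°
crank pin P = (r cos θ, r sin θ) = (20.673238, 7.524443)
h = r sin θ − e = 7.524443 − 20 = -12.475557
x = r cos θ + √(L² − h²) = 20.673238 + √(24025.0 − 155.6395) = 20.673238 + 154.497121 = 175.170359

175.1704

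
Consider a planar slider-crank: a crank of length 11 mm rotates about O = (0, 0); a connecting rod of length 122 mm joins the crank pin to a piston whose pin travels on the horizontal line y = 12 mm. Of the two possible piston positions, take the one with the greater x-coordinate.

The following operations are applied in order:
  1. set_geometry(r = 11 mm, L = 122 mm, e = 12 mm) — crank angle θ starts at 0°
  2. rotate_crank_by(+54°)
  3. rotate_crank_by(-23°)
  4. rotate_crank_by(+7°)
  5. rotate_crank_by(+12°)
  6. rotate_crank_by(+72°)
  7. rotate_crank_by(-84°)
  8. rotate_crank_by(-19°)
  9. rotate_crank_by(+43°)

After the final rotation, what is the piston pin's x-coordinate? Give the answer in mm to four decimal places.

127.1427

set_geometry: r = 11 mm, L = 122 mm, e = 12 mm; θ ← 0°
rotate_crank_by(+54°): θ ← 0° +54° = 54°
rotate_crank_by(-23°): θ ← 54° -23° = 31°
rotate_crank_by(+7°): θ ← 31° +7° = 38°
rotate_crank_by(+12°): θ ← 38° +12° = 50°
rotate_crank_by(+72°): θ ← 50° +72° = 122°
rotate_crank_by(-84°): θ ← 122° -84° = 38°
rotate_crank_by(-19°): θ ← 38° -19° = 19°
rotate_crank_by(+43°): θ ← 19° +43° = 62°
crank pin P = (r cos θ, r sin θ) = (5.164187, 9.712424)
h = r sin θ − e = 9.712424 − 12 = -2.287576
x = r cos θ + √(L² − h²) = 5.164187 + √(14884.0 − 5.2330) = 5.164187 + 121.978551 = 127.142739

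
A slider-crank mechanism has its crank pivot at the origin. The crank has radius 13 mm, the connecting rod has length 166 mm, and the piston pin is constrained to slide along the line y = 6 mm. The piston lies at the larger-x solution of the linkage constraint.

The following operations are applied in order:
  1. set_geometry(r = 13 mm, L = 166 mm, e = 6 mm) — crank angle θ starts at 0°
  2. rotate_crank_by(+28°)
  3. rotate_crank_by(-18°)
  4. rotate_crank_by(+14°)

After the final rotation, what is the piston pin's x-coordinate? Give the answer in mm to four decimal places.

177.8746

set_geometry: r = 13 mm, L = 166 mm, e = 6 mm; θ ← 0°
rotate_crank_by(+28°): θ ← 0° +28° = 28°
rotate_crank_by(-18°): θ ← 28° -18° = 10°
rotate_crank_by(+14°): θ ← 10° +14° = 24°
crank pin P = (r cos θ, r sin θ) = (11.876091, 5.287576)
h = r sin θ − e = 5.287576 − 6 = -0.712424
x = r cos θ + √(L² − h²) = 11.876091 + √(27556.0 − 0.5075) = 11.876091 + 165.998471 = 177.874562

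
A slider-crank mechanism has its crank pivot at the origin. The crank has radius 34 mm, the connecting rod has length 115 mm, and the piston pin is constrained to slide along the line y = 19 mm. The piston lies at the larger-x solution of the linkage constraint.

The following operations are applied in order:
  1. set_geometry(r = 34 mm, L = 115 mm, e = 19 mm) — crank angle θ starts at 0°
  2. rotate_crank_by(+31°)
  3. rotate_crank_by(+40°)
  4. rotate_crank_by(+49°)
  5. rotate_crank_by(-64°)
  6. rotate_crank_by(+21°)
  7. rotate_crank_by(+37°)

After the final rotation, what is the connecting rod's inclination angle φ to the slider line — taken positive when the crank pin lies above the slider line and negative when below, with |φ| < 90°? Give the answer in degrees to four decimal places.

6.0199

set_geometry: r = 34 mm, L = 115 mm, e = 19 mm; θ ← 0°
rotate_crank_by(+31°): θ ← 0° +31° = 31°
rotate_crank_by(+40°): θ ← 31° +40° = 71°
rotate_crank_by(+49°): θ ← 71° +49° = 120°
rotate_crank_by(-64°): θ ← 120° -64° = 56°
rotate_crank_by(+21°): θ ← 56° +21° = 77°
rotate_crank_by(+37°): θ ← 77° +37° = 114°
crank pin P = (r cos θ, r sin θ) = (-13.829046, 31.060546)
h = r sin θ − e = 31.060546 − 19 = 12.060546
sin φ = h / L = 12.060546 / 115 = 0.10487431
φ = arcsin(0.10487431) = 6.019925°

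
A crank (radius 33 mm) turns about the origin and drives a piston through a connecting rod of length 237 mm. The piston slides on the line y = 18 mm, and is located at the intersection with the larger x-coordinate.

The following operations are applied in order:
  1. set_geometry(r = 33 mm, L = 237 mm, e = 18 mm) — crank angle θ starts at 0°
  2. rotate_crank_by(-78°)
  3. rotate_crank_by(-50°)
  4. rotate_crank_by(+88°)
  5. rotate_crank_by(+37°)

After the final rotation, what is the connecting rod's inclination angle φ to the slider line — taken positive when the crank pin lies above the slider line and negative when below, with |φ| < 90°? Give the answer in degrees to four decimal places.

-4.7746

set_geometry: r = 33 mm, L = 237 mm, e = 18 mm; θ ← 0°
rotate_crank_by(-78°): θ ← 0° -78° = -78°
rotate_crank_by(-50°): θ ← -78° -50° = -128°
rotate_crank_by(+88°): θ ← -128° +88° = -40°
rotate_crank_by(+37°): θ ← -40° +37° = -3°
crank pin P = (r cos θ, r sin θ) = (32.954775, -1.727087)
h = r sin θ − e = -1.727087 − 18 = -19.727087
sin φ = h / L = -19.727087 / 237 = -0.08323665
φ = arcsin(-0.08323665) = -4.774633°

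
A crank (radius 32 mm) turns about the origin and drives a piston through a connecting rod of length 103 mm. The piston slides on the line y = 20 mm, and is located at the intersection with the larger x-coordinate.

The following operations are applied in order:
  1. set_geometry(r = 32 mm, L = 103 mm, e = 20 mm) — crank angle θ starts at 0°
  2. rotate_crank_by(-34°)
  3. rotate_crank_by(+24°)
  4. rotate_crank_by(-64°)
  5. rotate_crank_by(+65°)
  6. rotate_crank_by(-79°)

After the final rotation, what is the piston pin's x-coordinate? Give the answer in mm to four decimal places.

set_geometry: r = 32 mm, L = 103 mm, e = 20 mm; θ ← 0°
rotate_crank_by(-34°): θ ← 0° -34° = -34°
rotate_crank_by(+24°): θ ← -34° +24° = -10°
rotate_crank_by(-64°): θ ← -10° -64° = -74°
rotate_crank_by(+65°): θ ← -74° +65° = -9°
rotate_crank_by(-79°): θ ← -9° -79° = -88°
crank pin P = (r cos θ, r sin θ) = (1.116784, -31.980506)
h = r sin θ − e = -31.980506 − 20 = -51.980506
x = r cos θ + √(L² − h²) = 1.116784 + √(10609.0 − 2701.9731) = 1.116784 + 88.921465 = 90.038249

90.0382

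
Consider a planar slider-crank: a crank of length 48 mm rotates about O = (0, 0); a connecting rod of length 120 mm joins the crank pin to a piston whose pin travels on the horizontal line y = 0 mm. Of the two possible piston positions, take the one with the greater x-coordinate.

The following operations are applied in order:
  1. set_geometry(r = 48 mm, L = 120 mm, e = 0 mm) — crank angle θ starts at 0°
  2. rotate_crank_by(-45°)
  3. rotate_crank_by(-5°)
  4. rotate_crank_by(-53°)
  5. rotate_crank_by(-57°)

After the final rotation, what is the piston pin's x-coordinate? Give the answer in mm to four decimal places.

set_geometry: r = 48 mm, L = 120 mm, e = 0 mm; θ ← 0°
rotate_crank_by(-45°): θ ← 0° -45° = -45°
rotate_crank_by(-5°): θ ← -45° -5° = -50°
rotate_crank_by(-53°): θ ← -50° -53° = -103°
rotate_crank_by(-57°): θ ← -103° -57° = -160°
crank pin P = (r cos θ, r sin θ) = (-45.105246, -16.416967)
h = r sin θ − e = -16.416967 − 0 = -16.416967
x = r cos θ + √(L² − h²) = -45.105246 + √(14400.0 − 269.5168) = -45.105246 + 118.871709 = 73.766463

73.7665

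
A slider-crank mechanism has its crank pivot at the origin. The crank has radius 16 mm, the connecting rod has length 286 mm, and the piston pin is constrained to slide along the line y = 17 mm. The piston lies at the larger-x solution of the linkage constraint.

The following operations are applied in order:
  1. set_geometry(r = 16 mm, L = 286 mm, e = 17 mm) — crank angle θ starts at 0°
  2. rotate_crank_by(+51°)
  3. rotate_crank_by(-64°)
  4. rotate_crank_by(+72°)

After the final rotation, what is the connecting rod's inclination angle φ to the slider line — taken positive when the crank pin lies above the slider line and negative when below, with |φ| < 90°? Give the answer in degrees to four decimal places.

set_geometry: r = 16 mm, L = 286 mm, e = 17 mm; θ ← 0°
rotate_crank_by(+51°): θ ← 0° +51° = 51°
rotate_crank_by(-64°): θ ← 51° -64° = -13°
rotate_crank_by(+72°): θ ← -13° +72° = 59°
crank pin P = (r cos θ, r sin θ) = (8.240609, 13.714677)
h = r sin θ − e = 13.714677 − 17 = -3.285323
sin φ = h / L = -3.285323 / 286 = -0.01148714
φ = arcsin(-0.01148714) = -0.658179°

-0.6582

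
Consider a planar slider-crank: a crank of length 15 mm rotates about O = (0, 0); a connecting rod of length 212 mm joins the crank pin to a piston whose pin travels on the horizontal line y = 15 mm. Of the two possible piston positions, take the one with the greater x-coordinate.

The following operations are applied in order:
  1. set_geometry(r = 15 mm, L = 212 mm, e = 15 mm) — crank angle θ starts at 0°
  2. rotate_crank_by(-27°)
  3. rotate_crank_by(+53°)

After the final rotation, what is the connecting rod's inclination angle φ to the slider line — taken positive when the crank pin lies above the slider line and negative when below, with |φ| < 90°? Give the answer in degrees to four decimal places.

-2.2774

set_geometry: r = 15 mm, L = 212 mm, e = 15 mm; θ ← 0°
rotate_crank_by(-27°): θ ← 0° -27° = -27°
rotate_crank_by(+53°): θ ← -27° +53° = 26°
crank pin P = (r cos θ, r sin θ) = (13.481911, 6.575567)
h = r sin θ − e = 6.575567 − 15 = -8.424433
sin φ = h / L = -8.424433 / 212 = -0.03973789
φ = arcsin(-0.03973789) = -2.277413°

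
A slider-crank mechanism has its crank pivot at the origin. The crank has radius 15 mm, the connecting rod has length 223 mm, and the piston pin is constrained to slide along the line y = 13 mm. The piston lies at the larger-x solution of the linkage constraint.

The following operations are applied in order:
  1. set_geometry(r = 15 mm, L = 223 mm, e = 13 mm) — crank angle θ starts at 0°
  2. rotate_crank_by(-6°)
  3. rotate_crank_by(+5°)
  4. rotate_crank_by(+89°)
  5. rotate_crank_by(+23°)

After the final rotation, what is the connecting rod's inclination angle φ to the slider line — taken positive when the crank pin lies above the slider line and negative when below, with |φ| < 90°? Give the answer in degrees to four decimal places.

set_geometry: r = 15 mm, L = 223 mm, e = 13 mm; θ ← 0°
rotate_crank_by(-6°): θ ← 0° -6° = -6°
rotate_crank_by(+5°): θ ← -6° +5° = -1°
rotate_crank_by(+89°): θ ← -1° +89° = 88°
rotate_crank_by(+23°): θ ← 88° +23° = 111°
crank pin P = (r cos θ, r sin θ) = (-5.375519, 14.003706)
h = r sin θ − e = 14.003706 − 13 = 1.003706
sin φ = h / L = 1.003706 / 223 = 0.00450093
φ = arcsin(0.00450093) = 0.257885°

0.2579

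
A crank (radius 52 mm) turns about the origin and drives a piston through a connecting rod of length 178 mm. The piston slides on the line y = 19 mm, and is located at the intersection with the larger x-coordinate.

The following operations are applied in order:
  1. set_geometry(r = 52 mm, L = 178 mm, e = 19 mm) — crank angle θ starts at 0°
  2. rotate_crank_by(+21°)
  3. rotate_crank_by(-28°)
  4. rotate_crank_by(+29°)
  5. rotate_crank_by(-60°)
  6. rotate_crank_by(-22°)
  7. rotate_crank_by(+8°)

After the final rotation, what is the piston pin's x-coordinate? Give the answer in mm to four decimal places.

199.6056

set_geometry: r = 52 mm, L = 178 mm, e = 19 mm; θ ← 0°
rotate_crank_by(+21°): θ ← 0° +21° = 21°
rotate_crank_by(-28°): θ ← 21° -28° = -7°
rotate_crank_by(+29°): θ ← -7° +29° = 22°
rotate_crank_by(-60°): θ ← 22° -60° = -38°
rotate_crank_by(-22°): θ ← -38° -22° = -60°
rotate_crank_by(+8°): θ ← -60° +8° = -52°
crank pin P = (r cos θ, r sin θ) = (32.014397, -40.976559)
h = r sin θ − e = -40.976559 − 19 = -59.976559
x = r cos θ + √(L² − h²) = 32.014397 + √(31684.0 − 3597.1877) = 32.014397 + 167.591206 = 199.605603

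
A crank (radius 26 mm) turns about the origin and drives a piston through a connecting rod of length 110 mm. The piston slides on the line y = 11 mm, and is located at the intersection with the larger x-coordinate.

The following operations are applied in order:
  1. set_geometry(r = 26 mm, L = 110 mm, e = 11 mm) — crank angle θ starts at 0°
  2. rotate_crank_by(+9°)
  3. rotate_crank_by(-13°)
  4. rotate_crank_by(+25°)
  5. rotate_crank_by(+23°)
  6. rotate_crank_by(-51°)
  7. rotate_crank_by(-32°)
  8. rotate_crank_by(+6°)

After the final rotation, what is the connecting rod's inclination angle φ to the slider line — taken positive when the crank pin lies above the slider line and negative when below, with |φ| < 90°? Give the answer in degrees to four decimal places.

-13.2225

set_geometry: r = 26 mm, L = 110 mm, e = 11 mm; θ ← 0°
rotate_crank_by(+9°): θ ← 0° +9° = 9°
rotate_crank_by(-13°): θ ← 9° -13° = -4°
rotate_crank_by(+25°): θ ← -4° +25° = 21°
rotate_crank_by(+23°): θ ← 21° +23° = 44°
rotate_crank_by(-51°): θ ← 44° -51° = -7°
rotate_crank_by(-32°): θ ← -7° -32° = -39°
rotate_crank_by(+6°): θ ← -39° +6° = -33°
crank pin P = (r cos θ, r sin θ) = (21.805435, -14.160615)
h = r sin θ − e = -14.160615 − 11 = -25.160615
sin φ = h / L = -25.160615 / 110 = -0.22873286
φ = arcsin(-0.22873286) = -13.222482°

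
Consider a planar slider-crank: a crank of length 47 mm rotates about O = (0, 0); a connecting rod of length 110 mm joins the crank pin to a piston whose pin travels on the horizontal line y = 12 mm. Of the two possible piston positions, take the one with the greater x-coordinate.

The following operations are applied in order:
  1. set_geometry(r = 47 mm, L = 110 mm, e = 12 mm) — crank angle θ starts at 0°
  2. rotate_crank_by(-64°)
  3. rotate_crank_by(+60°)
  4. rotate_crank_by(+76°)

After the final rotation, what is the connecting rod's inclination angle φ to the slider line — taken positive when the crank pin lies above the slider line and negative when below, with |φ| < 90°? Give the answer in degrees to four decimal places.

set_geometry: r = 47 mm, L = 110 mm, e = 12 mm; θ ← 0°
rotate_crank_by(-64°): θ ← 0° -64° = -64°
rotate_crank_by(+60°): θ ← -64° +60° = -4°
rotate_crank_by(+76°): θ ← -4° +76° = 72°
crank pin P = (r cos θ, r sin θ) = (14.523799, 44.699656)
h = r sin θ − e = 44.699656 − 12 = 32.699656
sin φ = h / L = 32.699656 / 110 = 0.29726960
φ = arcsin(0.29726960) = 17.293683°

17.2937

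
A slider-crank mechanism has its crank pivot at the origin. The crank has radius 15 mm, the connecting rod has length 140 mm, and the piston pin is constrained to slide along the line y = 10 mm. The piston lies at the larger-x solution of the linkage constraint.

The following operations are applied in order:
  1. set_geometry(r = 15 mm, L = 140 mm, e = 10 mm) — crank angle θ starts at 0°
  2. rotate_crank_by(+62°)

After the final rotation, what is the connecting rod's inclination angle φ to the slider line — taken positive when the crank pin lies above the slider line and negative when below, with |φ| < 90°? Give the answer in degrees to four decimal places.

1.3278

set_geometry: r = 15 mm, L = 140 mm, e = 10 mm; θ ← 0°
rotate_crank_by(+62°): θ ← 0° +62° = 62°
crank pin P = (r cos θ, r sin θ) = (7.042073, 13.244214)
h = r sin θ − e = 13.244214 − 10 = 3.244214
sin φ = h / L = 3.244214 / 140 = 0.02317296
φ = arcsin(0.02317296) = 1.327831°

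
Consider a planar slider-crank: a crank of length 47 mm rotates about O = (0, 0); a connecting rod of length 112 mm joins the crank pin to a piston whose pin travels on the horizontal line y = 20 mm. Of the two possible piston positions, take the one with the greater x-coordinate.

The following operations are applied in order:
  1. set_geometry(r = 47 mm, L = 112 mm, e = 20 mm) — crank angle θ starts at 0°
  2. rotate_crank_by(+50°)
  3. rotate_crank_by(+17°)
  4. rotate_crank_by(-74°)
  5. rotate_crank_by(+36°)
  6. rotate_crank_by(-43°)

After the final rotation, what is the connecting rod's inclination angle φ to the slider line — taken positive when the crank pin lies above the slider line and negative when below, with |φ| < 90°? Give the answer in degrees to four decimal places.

set_geometry: r = 47 mm, L = 112 mm, e = 20 mm; θ ← 0°
rotate_crank_by(+50°): θ ← 0° +50° = 50°
rotate_crank_by(+17°): θ ← 50° +17° = 67°
rotate_crank_by(-74°): θ ← 67° -74° = -7°
rotate_crank_by(+36°): θ ← -7° +36° = 29°
rotate_crank_by(-43°): θ ← 29° -43° = -14°
crank pin P = (r cos θ, r sin θ) = (45.603899, -11.370329)
h = r sin θ − e = -11.370329 − 20 = -31.370329
sin φ = h / L = -31.370329 / 112 = -0.28009222
φ = arcsin(-0.28009222) = -16.265709°

-16.2657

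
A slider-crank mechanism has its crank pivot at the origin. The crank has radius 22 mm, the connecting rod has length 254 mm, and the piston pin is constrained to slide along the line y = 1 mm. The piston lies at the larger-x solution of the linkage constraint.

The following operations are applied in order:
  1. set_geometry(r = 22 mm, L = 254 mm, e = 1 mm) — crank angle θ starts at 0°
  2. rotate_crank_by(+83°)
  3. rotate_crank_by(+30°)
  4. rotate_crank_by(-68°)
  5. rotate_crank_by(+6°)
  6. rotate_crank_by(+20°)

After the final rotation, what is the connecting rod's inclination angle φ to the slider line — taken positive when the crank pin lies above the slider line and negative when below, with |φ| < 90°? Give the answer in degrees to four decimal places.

set_geometry: r = 22 mm, L = 254 mm, e = 1 mm; θ ← 0°
rotate_crank_by(+83°): θ ← 0° +83° = 83°
rotate_crank_by(+30°): θ ← 83° +30° = 113°
rotate_crank_by(-68°): θ ← 113° -68° = 45°
rotate_crank_by(+6°): θ ← 45° +6° = 51°
rotate_crank_by(+20°): θ ← 51° +20° = 71°
crank pin P = (r cos θ, r sin θ) = (7.162499, 20.801409)
h = r sin θ − e = 20.801409 − 1 = 19.801409
sin φ = h / L = 19.801409 / 254 = 0.07795830
φ = arcsin(0.07795830) = 4.471218°

4.4712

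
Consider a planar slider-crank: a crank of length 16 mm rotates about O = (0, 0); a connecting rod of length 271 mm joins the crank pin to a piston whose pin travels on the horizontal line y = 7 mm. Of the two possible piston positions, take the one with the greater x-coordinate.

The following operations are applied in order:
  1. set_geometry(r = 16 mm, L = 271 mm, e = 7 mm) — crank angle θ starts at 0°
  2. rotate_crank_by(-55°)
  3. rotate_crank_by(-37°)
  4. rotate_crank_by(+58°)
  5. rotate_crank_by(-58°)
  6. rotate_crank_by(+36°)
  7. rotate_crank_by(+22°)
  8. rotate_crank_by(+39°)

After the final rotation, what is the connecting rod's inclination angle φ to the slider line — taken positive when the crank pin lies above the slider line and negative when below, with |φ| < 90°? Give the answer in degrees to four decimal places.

set_geometry: r = 16 mm, L = 271 mm, e = 7 mm; θ ← 0°
rotate_crank_by(-55°): θ ← 0° -55° = -55°
rotate_crank_by(-37°): θ ← -55° -37° = -92°
rotate_crank_by(+58°): θ ← -92° +58° = -34°
rotate_crank_by(-58°): θ ← -34° -58° = -92°
rotate_crank_by(+36°): θ ← -92° +36° = -56°
rotate_crank_by(+22°): θ ← -56° +22° = -34°
rotate_crank_by(+39°): θ ← -34° +39° = 5°
crank pin P = (r cos θ, r sin θ) = (15.939115, 1.394492)
h = r sin θ − e = 1.394492 − 7 = -5.605508
sin φ = h / L = -5.605508 / 271 = -0.02068453
φ = arcsin(-0.02068453) = -1.185221°

-1.1852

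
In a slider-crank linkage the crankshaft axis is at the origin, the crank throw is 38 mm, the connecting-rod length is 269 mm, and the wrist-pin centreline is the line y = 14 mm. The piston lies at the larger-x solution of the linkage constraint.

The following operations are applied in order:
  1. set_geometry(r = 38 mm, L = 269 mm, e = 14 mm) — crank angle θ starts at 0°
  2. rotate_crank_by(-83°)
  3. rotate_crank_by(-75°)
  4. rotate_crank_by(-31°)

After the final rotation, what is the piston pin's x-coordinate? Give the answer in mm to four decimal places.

set_geometry: r = 38 mm, L = 269 mm, e = 14 mm; θ ← 0°
rotate_crank_by(-83°): θ ← 0° -83° = -83°
rotate_crank_by(-75°): θ ← -83° -75° = -158°
rotate_crank_by(-31°): θ ← -158° -31° = -189°
crank pin P = (r cos θ, r sin θ) = (-37.532157, 5.944510)
h = r sin θ − e = 5.944510 − 14 = -8.055490
x = r cos θ + √(L² − h²) = -37.532157 + √(72361.0 − 64.8909) = -37.532157 + 268.879358 = 231.347201

231.3472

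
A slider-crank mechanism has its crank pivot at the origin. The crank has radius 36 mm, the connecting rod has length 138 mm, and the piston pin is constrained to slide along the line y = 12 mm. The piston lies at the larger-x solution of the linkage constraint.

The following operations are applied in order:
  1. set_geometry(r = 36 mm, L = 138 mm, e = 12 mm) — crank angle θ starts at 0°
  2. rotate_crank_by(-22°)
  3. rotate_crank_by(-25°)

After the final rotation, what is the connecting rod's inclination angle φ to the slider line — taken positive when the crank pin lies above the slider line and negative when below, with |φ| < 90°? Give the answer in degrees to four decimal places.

-16.1256

set_geometry: r = 36 mm, L = 138 mm, e = 12 mm; θ ← 0°
rotate_crank_by(-22°): θ ← 0° -22° = -22°
rotate_crank_by(-25°): θ ← -22° -25° = -47°
crank pin P = (r cos θ, r sin θ) = (24.551941, -26.328733)
h = r sin θ − e = -26.328733 − 12 = -38.328733
sin φ = h / L = -38.328733 / 138 = -0.27774444
φ = arcsin(-0.27774444) = -16.125632°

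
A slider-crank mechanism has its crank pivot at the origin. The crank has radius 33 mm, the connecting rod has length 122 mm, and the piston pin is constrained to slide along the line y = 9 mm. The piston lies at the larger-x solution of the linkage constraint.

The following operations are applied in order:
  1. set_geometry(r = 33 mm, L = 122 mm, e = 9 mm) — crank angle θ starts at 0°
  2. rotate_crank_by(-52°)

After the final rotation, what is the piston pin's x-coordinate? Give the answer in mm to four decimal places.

137.1872

set_geometry: r = 33 mm, L = 122 mm, e = 9 mm; θ ← 0°
rotate_crank_by(-52°): θ ← 0° -52° = -52°
crank pin P = (r cos θ, r sin θ) = (20.316829, -26.004355)
h = r sin θ − e = -26.004355 − 9 = -35.004355
x = r cos θ + √(L² − h²) = 20.316829 + √(14884.0 − 1225.3049) = 20.316829 + 116.870420 = 137.187249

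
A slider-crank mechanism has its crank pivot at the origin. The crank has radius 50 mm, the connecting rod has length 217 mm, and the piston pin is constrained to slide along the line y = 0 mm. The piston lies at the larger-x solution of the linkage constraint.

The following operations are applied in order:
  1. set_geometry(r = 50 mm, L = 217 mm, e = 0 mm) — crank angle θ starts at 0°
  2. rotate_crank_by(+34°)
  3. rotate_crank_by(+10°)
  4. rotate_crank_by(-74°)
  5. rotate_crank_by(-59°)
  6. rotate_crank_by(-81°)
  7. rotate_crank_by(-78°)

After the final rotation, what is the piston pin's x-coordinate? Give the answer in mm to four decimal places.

193.2598

set_geometry: r = 50 mm, L = 217 mm, e = 0 mm; θ ← 0°
rotate_crank_by(+34°): θ ← 0° +34° = 34°
rotate_crank_by(+10°): θ ← 34° +10° = 44°
rotate_crank_by(-74°): θ ← 44° -74° = -30°
rotate_crank_by(-59°): θ ← -30° -59° = -89°
rotate_crank_by(-81°): θ ← -89° -81° = -170°
rotate_crank_by(-78°): θ ← -170° -78° = -248°
crank pin P = (r cos θ, r sin θ) = (-18.730330, 46.359193)
h = r sin θ − e = 46.359193 − 0 = 46.359193
x = r cos θ + √(L² − h²) = -18.730330 + √(47089.0 − 2149.1748) = -18.730330 + 211.990154 = 193.259824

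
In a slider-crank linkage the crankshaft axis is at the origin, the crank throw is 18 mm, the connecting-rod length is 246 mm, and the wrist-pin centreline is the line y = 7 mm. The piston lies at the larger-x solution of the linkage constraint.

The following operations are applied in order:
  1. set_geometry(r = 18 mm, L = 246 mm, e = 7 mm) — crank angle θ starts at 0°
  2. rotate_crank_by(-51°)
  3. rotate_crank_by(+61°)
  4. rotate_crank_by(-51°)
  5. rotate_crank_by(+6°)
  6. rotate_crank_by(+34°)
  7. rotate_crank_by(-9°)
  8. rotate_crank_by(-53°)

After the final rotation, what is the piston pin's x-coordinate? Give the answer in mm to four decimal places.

253.0907

set_geometry: r = 18 mm, L = 246 mm, e = 7 mm; θ ← 0°
rotate_crank_by(-51°): θ ← 0° -51° = -51°
rotate_crank_by(+61°): θ ← -51° +61° = 10°
rotate_crank_by(-51°): θ ← 10° -51° = -41°
rotate_crank_by(+6°): θ ← -41° +6° = -35°
rotate_crank_by(+34°): θ ← -35° +34° = -1°
rotate_crank_by(-9°): θ ← -1° -9° = -10°
rotate_crank_by(-53°): θ ← -10° -53° = -63°
crank pin P = (r cos θ, r sin θ) = (8.171829, -16.038117)
h = r sin θ − e = -16.038117 − 7 = -23.038117
x = r cos θ + √(L² − h²) = 8.171829 + √(60516.0 − 530.7549) = 8.171829 + 244.918854 = 253.090683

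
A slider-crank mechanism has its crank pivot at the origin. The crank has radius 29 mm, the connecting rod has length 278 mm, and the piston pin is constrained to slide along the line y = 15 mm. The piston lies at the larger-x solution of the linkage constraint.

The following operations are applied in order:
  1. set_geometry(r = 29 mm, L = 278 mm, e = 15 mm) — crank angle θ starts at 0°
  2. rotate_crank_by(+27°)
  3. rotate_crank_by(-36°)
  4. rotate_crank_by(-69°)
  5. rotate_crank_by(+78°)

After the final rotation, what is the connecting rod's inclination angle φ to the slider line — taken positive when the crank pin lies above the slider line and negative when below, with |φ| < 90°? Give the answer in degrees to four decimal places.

set_geometry: r = 29 mm, L = 278 mm, e = 15 mm; θ ← 0°
rotate_crank_by(+27°): θ ← 0° +27° = 27°
rotate_crank_by(-36°): θ ← 27° -36° = -9°
rotate_crank_by(-69°): θ ← -9° -69° = -78°
rotate_crank_by(+78°): θ ← -78° +78° = 0°
crank pin P = (r cos θ, r sin θ) = (29.000000, 0.000000)
h = r sin θ − e = 0.000000 − 15 = -15.000000
sin φ = h / L = -15.000000 / 278 = -0.05395683
φ = arcsin(-0.05395683) = -3.093001°

-3.0930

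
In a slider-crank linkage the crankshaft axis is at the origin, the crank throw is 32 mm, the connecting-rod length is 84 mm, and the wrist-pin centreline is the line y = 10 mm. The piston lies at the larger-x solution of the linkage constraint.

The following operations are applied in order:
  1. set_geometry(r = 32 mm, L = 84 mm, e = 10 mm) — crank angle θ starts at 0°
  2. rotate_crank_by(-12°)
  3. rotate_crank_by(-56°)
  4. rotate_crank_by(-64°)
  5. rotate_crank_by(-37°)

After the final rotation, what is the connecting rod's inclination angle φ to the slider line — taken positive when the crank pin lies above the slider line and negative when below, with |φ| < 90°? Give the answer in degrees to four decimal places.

-11.0542

set_geometry: r = 32 mm, L = 84 mm, e = 10 mm; θ ← 0°
rotate_crank_by(-12°): θ ← 0° -12° = -12°
rotate_crank_by(-56°): θ ← -12° -56° = -68°
rotate_crank_by(-64°): θ ← -68° -64° = -132°
rotate_crank_by(-37°): θ ← -132° -37° = -169°
crank pin P = (r cos θ, r sin θ) = (-31.412070, -6.105888)
h = r sin θ − e = -6.105888 − 10 = -16.105888
sin φ = h / L = -16.105888 / 84 = -0.19173676
φ = arcsin(-0.19173676) = -11.054157°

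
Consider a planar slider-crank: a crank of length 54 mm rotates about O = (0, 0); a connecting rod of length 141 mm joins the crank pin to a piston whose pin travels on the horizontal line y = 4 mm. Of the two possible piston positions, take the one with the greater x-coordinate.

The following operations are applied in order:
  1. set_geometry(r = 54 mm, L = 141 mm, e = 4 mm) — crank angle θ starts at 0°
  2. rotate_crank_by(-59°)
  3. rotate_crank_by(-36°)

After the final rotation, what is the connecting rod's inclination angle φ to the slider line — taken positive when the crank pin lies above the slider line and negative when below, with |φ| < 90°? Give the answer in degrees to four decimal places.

-24.1979

set_geometry: r = 54 mm, L = 141 mm, e = 4 mm; θ ← 0°
rotate_crank_by(-59°): θ ← 0° -59° = -59°
rotate_crank_by(-36°): θ ← -59° -36° = -95°
crank pin P = (r cos θ, r sin θ) = (-4.706410, -53.794514)
h = r sin θ − e = -53.794514 − 4 = -57.794514
sin φ = h / L = -57.794514 / 141 = -0.40989017
φ = arcsin(-0.40989017) = -24.197936°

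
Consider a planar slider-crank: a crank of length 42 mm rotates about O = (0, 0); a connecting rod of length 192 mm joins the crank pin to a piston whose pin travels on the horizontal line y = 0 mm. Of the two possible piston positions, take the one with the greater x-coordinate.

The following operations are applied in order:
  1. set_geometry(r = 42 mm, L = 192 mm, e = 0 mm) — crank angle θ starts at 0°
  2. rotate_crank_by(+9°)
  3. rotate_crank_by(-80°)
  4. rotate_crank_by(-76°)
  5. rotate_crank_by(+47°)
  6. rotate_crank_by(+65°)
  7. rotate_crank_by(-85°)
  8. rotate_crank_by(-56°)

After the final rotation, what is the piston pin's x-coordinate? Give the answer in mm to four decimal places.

set_geometry: r = 42 mm, L = 192 mm, e = 0 mm; θ ← 0°
rotate_crank_by(+9°): θ ← 0° +9° = 9°
rotate_crank_by(-80°): θ ← 9° -80° = -71°
rotate_crank_by(-76°): θ ← -71° -76° = -147°
rotate_crank_by(+47°): θ ← -147° +47° = -100°
rotate_crank_by(+65°): θ ← -100° +65° = -35°
rotate_crank_by(-85°): θ ← -35° -85° = -120°
rotate_crank_by(-56°): θ ← -120° -56° = -176°
crank pin P = (r cos θ, r sin θ) = (-41.897690, -2.929772)
h = r sin θ − e = -2.929772 − 0 = -2.929772
x = r cos θ + √(L² − h²) = -41.897690 + √(36864.0 − 8.5836) = -41.897690 + 191.977646 = 150.079956

150.0800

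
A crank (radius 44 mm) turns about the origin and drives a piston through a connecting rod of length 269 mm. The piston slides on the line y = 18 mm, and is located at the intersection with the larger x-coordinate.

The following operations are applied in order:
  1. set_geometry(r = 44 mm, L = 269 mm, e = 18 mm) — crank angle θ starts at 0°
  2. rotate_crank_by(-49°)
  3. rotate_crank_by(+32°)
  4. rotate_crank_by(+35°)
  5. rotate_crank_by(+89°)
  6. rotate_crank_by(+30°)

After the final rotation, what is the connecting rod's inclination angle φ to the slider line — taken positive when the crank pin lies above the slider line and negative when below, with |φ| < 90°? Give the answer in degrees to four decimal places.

set_geometry: r = 44 mm, L = 269 mm, e = 18 mm; θ ← 0°
rotate_crank_by(-49°): θ ← 0° -49° = -49°
rotate_crank_by(+32°): θ ← -49° +32° = -17°
rotate_crank_by(+35°): θ ← -17° +35° = 18°
rotate_crank_by(+89°): θ ← 18° +89° = 107°
rotate_crank_by(+30°): θ ← 107° +30° = 137°
crank pin P = (r cos θ, r sin θ) = (-32.179563, 30.007928)
h = r sin θ − e = 30.007928 − 18 = 12.007928
sin φ = h / L = 12.007928 / 269 = 0.04463914
φ = arcsin(0.04463914) = 2.558484°

2.5585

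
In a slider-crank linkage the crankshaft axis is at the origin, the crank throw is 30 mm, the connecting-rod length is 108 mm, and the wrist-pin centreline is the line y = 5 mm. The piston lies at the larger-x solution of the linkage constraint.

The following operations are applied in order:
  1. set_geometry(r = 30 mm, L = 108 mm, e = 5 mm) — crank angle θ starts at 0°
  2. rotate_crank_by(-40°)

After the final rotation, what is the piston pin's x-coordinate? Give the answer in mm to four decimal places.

set_geometry: r = 30 mm, L = 108 mm, e = 5 mm; θ ← 0°
rotate_crank_by(-40°): θ ← 0° -40° = -40°
crank pin P = (r cos θ, r sin θ) = (22.981333, -19.283628)
h = r sin θ − e = -19.283628 − 5 = -24.283628
x = r cos θ + √(L² − h²) = 22.981333 + √(11664.0 − 589.6946) = 22.981333 + 105.234526 = 128.215859

128.2159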